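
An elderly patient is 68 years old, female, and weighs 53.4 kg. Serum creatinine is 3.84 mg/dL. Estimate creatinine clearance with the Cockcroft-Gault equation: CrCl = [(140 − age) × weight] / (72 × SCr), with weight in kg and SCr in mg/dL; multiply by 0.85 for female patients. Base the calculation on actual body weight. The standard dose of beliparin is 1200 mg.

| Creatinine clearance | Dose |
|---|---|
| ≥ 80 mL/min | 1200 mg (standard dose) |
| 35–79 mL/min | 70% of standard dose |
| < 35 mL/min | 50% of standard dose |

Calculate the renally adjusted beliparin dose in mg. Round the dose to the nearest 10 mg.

CrCl = (140 − 68) × 53.4 / (72 × 3.84) × 0.85 = 3844.8 / 276.48 × 0.85 ≈ 11.8 mL/min
CrCl ≈ 12 mL/min → bracket < 35 mL/min.
50% of 1200 mg = 600 mg

600 mg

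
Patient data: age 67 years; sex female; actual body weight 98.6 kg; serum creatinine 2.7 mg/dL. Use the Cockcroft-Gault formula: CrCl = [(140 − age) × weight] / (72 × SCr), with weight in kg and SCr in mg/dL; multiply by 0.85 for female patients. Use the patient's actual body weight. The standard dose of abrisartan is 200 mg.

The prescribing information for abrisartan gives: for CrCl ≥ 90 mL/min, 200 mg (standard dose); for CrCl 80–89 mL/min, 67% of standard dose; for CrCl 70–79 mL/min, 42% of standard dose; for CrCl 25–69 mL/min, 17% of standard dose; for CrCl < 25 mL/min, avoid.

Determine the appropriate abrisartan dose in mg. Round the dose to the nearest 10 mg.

CrCl = (140 − 67) × 98.6 / (72 × 2.7) × 0.85 = 7197.8 / 194.40 × 0.85 ≈ 31.5 mL/min
CrCl ≈ 31 mL/min → bracket 25–69 mL/min.
17% of 200 mg = 34 mg → 30 mg

30 mg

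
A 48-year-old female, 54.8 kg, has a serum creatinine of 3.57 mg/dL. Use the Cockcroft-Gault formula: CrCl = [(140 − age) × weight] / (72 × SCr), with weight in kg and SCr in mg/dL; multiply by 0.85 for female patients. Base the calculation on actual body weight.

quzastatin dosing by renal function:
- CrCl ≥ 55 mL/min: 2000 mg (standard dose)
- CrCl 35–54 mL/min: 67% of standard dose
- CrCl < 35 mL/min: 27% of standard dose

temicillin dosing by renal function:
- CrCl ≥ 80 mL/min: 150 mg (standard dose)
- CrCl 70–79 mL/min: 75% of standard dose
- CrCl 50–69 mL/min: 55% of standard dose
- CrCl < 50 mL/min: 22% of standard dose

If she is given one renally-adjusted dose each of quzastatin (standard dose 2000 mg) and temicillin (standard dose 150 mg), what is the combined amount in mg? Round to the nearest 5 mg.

575 mg

CrCl = (140 − 48) × 54.8 / (72 × 3.57) × 0.85 = 5041.6 / 257.04 × 0.85 ≈ 16.7 mL/min
CrCl ≈ 17 mL/min.
quzastatin: < 35 mL/min → 27% of 2000 mg = 540 mg.
temicillin: < 50 mL/min → 22% of 150 mg = 33 mg.
Total = 540 + 33 = 573 mg.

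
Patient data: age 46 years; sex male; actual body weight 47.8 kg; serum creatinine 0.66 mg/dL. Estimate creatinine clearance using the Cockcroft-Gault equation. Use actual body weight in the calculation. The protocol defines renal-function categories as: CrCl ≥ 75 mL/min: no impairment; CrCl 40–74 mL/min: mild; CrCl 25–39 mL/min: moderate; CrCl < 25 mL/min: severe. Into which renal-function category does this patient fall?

CrCl = (140 − 46) × 47.8 / (72 × 0.66) = 4493.2 / 47.52 ≈ 94.6 mL/min
95 mL/min falls in the 'no impairment' range.

no impairment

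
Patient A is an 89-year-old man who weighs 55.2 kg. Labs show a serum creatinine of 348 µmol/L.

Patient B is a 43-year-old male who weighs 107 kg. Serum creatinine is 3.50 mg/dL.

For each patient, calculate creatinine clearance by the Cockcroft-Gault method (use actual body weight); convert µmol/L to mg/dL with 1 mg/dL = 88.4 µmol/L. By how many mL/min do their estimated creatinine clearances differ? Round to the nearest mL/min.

Patient A: SCr = 348 / 88.4 = 3.937 mg/dL
Patient A: CrCl = (140 − 89) × 55.2 / (72 × 3.937) = 2815.2 / 283.46 ≈ 9.9 mL/min
Patient B: CrCl = (140 − 43) × 107 / (72 × 3.5) = 10379.0 / 252.00 ≈ 41.2 mL/min
|9.9 − 41.2| = 31.3 mL/min

31 mL/min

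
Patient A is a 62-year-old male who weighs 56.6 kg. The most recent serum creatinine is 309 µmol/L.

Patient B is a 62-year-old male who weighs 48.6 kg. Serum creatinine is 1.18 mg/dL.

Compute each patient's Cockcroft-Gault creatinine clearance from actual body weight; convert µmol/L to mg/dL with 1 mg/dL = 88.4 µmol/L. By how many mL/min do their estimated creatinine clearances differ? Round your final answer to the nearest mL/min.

27 mL/min

Patient A: SCr = 309 / 88.4 = 3.495 mg/dL
Patient A: CrCl = (140 − 62) × 56.6 / (72 × 3.495) = 4414.8 / 251.64 ≈ 17.5 mL/min
Patient B: CrCl = (140 − 62) × 48.6 / (72 × 1.18) = 3790.8 / 84.96 ≈ 44.6 mL/min
|17.5 − 44.6| = 27.1 mL/min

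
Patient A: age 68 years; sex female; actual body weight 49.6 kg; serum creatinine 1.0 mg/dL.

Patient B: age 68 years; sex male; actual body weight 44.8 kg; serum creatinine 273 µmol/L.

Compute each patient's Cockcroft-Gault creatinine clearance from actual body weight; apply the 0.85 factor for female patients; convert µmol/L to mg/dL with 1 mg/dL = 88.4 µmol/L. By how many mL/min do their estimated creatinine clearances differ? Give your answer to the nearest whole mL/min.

Patient A: CrCl = (140 − 68) × 49.6 / (72 × 1) × 0.85 = 3571.2 / 72.00 × 0.85 ≈ 42.2 mL/min
Patient B: SCr = 273 / 88.4 = 3.088 mg/dL
Patient B: CrCl = (140 − 68) × 44.8 / (72 × 3.088) = 3225.6 / 222.34 ≈ 14.5 mL/min
|42.2 − 14.5| = 27.7 mL/min

28 mL/min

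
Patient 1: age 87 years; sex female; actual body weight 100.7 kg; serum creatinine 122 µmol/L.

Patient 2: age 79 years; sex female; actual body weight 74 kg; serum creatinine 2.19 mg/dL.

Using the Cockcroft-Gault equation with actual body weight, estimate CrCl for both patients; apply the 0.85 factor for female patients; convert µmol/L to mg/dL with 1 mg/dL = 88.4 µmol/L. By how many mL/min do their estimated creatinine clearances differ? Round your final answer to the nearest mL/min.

Patient 1: SCr = 122 / 88.4 = 1.38 mg/dL
Patient 1: CrCl = (140 − 87) × 100.7 / (72 × 1.38) × 0.85 = 5337.1 / 99.36 × 0.85 ≈ 45.7 mL/min
Patient 2: CrCl = (140 − 79) × 74 / (72 × 2.19) × 0.85 = 4514.0 / 157.68 × 0.85 ≈ 24.3 mL/min
|45.7 − 24.3| = 21.4 mL/min

21 mL/min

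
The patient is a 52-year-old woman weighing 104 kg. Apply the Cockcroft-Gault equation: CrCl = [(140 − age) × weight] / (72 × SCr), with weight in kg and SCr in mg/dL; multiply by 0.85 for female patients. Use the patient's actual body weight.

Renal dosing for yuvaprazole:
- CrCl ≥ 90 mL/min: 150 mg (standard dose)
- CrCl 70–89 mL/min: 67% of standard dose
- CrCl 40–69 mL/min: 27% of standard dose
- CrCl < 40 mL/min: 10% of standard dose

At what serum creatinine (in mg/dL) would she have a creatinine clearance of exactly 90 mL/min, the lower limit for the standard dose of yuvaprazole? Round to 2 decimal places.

1.20 mg/dL

Standard dose requires CrCl ≥ 90 mL/min.
Set (140 − 52) × 104 × 0.85 / (72 × SCr) = 90
SCr = (140 − 52) × 104 × 0.85 / (72 × 90) = 1.200 mg/dL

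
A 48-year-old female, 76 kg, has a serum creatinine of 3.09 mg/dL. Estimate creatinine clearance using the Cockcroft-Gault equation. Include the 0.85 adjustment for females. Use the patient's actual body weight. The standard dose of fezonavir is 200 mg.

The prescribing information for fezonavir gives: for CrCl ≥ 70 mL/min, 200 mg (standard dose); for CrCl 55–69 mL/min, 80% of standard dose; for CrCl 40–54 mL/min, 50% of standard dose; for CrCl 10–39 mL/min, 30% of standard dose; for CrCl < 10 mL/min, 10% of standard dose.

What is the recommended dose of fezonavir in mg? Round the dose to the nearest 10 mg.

60 mg

CrCl = (140 − 48) × 76 / (72 × 3.09) × 0.85 = 6992.0 / 222.48 × 0.85 ≈ 26.7 mL/min
CrCl ≈ 27 mL/min → bracket 10–39 mL/min.
30% of 200 mg = 60 mg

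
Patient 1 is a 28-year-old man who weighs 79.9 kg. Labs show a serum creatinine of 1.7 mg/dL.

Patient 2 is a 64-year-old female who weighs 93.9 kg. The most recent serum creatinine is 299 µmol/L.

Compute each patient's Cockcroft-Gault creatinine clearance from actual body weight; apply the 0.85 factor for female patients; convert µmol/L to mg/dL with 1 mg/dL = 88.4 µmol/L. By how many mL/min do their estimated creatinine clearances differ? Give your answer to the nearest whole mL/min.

Patient 1: CrCl = (140 − 28) × 79.9 / (72 × 1.7) = 8948.8 / 122.40 ≈ 73.1 mL/min
Patient 2: SCr = 299 / 88.4 = 3.382 mg/dL
Patient 2: CrCl = (140 − 64) × 93.9 / (72 × 3.382) × 0.85 = 7136.4 / 243.50 × 0.85 ≈ 24.9 mL/min
|73.1 − 24.9| = 48.2 mL/min

48 mL/min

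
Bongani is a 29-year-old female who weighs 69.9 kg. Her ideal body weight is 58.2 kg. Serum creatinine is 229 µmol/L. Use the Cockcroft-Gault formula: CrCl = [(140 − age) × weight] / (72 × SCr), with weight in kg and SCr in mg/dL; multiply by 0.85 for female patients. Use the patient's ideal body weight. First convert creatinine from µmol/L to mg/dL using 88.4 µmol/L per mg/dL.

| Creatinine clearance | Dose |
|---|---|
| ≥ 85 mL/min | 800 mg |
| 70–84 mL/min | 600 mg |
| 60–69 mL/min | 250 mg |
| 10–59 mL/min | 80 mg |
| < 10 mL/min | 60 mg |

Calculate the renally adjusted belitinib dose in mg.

SCr = 229 / 88.4 = 2.59 mg/dL
CrCl = (140 − 29) × 58.2 / (72 × 2.59) × 0.85 = 6460.2 / 186.48 × 0.85 ≈ 29.4 mL/min
CrCl ≈ 29 mL/min → bracket 10–59 mL/min.
Dose for this bracket: 80 mg.

80 mg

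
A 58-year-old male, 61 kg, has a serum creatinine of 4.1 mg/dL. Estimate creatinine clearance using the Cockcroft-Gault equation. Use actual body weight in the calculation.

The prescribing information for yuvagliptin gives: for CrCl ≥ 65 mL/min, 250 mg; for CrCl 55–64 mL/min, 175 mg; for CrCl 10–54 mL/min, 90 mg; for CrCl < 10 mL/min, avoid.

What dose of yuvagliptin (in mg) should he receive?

CrCl = (140 − 58) × 61 / (72 × 4.1) = 5002.0 / 295.20 ≈ 16.9 mL/min
CrCl ≈ 17 mL/min → bracket 10–54 mL/min.
Dose for this bracket: 90 mg.

90 mg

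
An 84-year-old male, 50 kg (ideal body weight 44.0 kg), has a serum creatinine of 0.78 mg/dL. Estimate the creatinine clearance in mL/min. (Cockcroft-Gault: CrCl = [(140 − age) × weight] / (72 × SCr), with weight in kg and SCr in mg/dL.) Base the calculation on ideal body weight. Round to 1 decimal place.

CrCl = (140 − 84) × 44 / (72 × 0.78) = 2464.0 / 56.16 ≈ 43.9 mL/min

43.9 mL/min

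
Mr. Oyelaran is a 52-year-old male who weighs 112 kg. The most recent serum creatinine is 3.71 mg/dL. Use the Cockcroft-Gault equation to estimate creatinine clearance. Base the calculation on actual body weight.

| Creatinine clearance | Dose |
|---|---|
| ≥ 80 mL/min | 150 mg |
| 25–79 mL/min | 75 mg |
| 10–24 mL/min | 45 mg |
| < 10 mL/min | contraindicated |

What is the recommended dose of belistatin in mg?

75 mg

CrCl = (140 − 52) × 112 / (72 × 3.71) = 9856.0 / 267.12 ≈ 36.9 mL/min
CrCl ≈ 37 mL/min → bracket 25–79 mL/min.
Dose for this bracket: 75 mg.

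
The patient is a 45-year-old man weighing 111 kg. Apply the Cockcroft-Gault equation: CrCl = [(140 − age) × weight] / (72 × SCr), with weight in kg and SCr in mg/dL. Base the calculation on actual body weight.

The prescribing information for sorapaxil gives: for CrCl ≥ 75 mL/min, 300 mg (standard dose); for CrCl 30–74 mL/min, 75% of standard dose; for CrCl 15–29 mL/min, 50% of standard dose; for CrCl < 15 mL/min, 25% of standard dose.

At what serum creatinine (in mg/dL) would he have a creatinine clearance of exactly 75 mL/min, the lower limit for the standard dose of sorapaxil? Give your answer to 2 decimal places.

Standard dose requires CrCl ≥ 75 mL/min.
Set (140 − 45) × 111 / (72 × SCr) = 75
SCr = (140 − 45) × 111 / (72 × 75) = 1.953 mg/dL

1.95 mg/dL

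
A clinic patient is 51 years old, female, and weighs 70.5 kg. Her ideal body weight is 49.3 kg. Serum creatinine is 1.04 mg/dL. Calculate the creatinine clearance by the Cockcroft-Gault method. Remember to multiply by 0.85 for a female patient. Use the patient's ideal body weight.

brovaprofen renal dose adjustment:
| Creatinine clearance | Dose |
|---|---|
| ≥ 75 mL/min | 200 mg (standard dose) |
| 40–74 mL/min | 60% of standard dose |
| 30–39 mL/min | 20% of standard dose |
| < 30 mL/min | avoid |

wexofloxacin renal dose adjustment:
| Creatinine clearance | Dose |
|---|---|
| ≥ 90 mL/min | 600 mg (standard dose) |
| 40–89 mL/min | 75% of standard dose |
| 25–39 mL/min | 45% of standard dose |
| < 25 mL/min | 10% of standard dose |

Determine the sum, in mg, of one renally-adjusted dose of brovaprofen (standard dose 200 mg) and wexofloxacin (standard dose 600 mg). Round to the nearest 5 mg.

CrCl = (140 − 51) × 49.3 / (72 × 1.04) × 0.85 = 4387.7 / 74.88 × 0.85 ≈ 49.8 mL/min
CrCl ≈ 50 mL/min.
brovaprofen: 40–74 mL/min → 60% of 200 mg = 120 mg.
wexofloxacin: 40–89 mL/min → 75% of 600 mg = 450 mg.
Total = 120 + 450 = 570 mg.

570 mg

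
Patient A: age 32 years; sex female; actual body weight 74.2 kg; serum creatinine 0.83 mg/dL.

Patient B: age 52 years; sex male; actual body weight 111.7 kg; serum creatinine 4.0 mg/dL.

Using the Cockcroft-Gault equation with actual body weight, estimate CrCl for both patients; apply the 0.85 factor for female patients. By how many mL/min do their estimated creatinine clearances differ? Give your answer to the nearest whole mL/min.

80 mL/min

Patient A: CrCl = (140 − 32) × 74.2 / (72 × 0.83) × 0.85 = 8013.6 / 59.76 × 0.85 ≈ 114.0 mL/min
Patient B: CrCl = (140 − 52) × 111.7 / (72 × 4) = 9829.6 / 288.00 ≈ 34.1 mL/min
|114.0 − 34.1| = 79.9 mL/min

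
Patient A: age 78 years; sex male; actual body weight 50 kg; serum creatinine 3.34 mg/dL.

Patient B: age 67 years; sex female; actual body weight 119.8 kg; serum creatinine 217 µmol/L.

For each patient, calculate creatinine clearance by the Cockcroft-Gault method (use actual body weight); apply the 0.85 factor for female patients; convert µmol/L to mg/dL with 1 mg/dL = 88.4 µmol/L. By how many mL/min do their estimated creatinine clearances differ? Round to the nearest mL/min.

Patient A: CrCl = (140 − 78) × 50 / (72 × 3.34) = 3100.0 / 240.48 ≈ 12.9 mL/min
Patient B: SCr = 217 / 88.4 = 2.455 mg/dL
Patient B: CrCl = (140 − 67) × 119.8 / (72 × 2.455) × 0.85 = 8745.4 / 176.76 × 0.85 ≈ 42.1 mL/min
|12.9 − 42.1| = 29.2 mL/min

29 mL/min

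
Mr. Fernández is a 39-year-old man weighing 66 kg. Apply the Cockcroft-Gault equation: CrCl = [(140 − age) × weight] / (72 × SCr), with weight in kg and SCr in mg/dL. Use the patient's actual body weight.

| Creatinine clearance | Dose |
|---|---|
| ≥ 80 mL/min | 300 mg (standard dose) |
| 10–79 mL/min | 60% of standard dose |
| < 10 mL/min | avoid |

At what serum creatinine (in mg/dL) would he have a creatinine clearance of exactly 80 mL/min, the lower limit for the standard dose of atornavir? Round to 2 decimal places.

1.16 mg/dL

Standard dose requires CrCl ≥ 80 mL/min.
Set (140 − 39) × 66 / (72 × SCr) = 80
SCr = (140 − 39) × 66 / (72 × 80) = 1.157 mg/dL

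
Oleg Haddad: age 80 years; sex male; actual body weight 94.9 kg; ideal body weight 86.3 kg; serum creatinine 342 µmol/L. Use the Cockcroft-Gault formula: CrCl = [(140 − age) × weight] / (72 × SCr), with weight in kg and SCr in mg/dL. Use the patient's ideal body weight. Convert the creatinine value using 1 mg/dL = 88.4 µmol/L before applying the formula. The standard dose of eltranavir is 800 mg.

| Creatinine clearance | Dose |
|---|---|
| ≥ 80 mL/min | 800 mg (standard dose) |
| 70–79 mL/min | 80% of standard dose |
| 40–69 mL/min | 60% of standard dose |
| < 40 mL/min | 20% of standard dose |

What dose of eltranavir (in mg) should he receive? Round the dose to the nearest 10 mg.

SCr = 342 / 88.4 = 3.869 mg/dL
CrCl = (140 − 80) × 86.3 / (72 × 3.869) = 5178.0 / 278.57 ≈ 18.6 mL/min
CrCl ≈ 19 mL/min → bracket < 40 mL/min.
20% of 800 mg = 160 mg

160 mg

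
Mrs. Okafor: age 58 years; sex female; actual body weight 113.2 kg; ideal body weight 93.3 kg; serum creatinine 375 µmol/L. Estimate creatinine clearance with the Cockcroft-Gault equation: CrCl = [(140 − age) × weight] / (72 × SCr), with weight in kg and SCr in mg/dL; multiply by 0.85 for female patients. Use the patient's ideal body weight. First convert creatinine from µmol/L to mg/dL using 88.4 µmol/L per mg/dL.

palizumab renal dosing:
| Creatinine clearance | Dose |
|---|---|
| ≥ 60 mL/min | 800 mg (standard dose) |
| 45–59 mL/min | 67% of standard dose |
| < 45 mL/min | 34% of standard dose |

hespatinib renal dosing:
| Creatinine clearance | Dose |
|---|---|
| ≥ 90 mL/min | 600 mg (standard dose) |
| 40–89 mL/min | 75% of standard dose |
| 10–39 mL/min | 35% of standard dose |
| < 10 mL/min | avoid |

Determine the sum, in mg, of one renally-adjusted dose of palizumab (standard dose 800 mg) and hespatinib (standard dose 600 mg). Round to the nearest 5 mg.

SCr = 375 / 88.4 = 4.242 mg/dL
CrCl = (140 − 58) × 93.3 / (72 × 4.242) × 0.85 = 7650.6 / 305.42 × 0.85 ≈ 21.3 mL/min
CrCl ≈ 21 mL/min.
palizumab: < 45 mL/min → 34% of 800 mg = 272 mg.
hespatinib: 10–39 mL/min → 35% of 600 mg = 210 mg.
Total = 272 + 210 = 482 mg.

480 mg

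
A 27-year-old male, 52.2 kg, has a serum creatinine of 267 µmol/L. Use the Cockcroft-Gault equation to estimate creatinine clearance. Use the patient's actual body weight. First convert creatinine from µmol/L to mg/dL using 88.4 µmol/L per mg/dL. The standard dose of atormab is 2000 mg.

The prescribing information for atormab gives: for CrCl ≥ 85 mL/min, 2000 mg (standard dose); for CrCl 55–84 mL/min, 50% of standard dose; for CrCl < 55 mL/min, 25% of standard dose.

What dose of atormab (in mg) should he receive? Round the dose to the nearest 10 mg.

SCr = 267 / 88.4 = 3.02 mg/dL
CrCl = (140 − 27) × 52.2 / (72 × 3.02) = 5898.6 / 217.44 ≈ 27.1 mL/min
CrCl ≈ 27 mL/min → bracket < 55 mL/min.
25% of 2000 mg = 500 mg

500 mg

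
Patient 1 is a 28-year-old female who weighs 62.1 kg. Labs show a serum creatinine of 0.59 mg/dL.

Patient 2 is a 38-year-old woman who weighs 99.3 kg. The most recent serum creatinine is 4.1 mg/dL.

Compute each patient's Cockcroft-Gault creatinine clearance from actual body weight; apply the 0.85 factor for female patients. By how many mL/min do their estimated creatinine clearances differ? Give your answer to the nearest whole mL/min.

110 mL/min

Patient 1: CrCl = (140 − 28) × 62.1 / (72 × 0.59) × 0.85 = 6955.2 / 42.48 × 0.85 ≈ 139.2 mL/min
Patient 2: CrCl = (140 − 38) × 99.3 / (72 × 4.1) × 0.85 = 10128.6 / 295.20 × 0.85 ≈ 29.2 mL/min
|139.2 − 29.2| = 110.0 mL/min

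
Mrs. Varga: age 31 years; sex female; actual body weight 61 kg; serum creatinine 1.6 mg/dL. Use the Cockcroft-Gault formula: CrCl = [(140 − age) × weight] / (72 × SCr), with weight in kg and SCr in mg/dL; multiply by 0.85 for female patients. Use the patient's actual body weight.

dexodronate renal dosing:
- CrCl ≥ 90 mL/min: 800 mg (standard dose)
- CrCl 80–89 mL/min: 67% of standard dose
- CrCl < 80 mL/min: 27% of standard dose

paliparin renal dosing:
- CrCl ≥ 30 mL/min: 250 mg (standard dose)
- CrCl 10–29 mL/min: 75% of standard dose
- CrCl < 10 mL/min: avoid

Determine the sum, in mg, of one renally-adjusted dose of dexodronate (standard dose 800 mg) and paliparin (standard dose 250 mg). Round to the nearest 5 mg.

465 mg

CrCl = (140 − 31) × 61 / (72 × 1.6) × 0.85 = 6649.0 / 115.20 × 0.85 ≈ 49.1 mL/min
CrCl ≈ 49 mL/min.
dexodronate: < 80 mL/min → 27% of 800 mg = 216 mg.
paliparin: ≥ 30 mL/min → 100% of 250 mg = 250 mg.
Total = 216 + 250 = 466 mg.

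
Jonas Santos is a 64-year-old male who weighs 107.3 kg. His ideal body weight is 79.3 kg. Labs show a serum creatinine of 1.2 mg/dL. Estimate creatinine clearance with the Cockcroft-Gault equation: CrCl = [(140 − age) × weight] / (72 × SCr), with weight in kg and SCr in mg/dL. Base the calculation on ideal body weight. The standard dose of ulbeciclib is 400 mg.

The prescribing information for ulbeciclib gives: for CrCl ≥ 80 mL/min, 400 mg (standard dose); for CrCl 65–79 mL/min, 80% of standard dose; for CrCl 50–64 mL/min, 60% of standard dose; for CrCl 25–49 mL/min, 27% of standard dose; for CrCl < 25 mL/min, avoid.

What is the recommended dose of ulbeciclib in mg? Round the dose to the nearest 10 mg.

320 mg

CrCl = (140 − 64) × 79.3 / (72 × 1.2) = 6026.8 / 86.40 ≈ 69.8 mL/min
CrCl ≈ 70 mL/min → bracket 65–79 mL/min.
80% of 400 mg = 320 mg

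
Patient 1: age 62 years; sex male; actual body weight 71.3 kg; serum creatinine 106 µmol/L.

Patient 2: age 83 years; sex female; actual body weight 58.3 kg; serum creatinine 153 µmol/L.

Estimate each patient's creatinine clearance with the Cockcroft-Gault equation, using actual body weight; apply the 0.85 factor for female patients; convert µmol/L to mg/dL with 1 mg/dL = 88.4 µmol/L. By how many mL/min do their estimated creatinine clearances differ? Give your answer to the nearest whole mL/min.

42 mL/min

Patient 1: SCr = 106 / 88.4 = 1.199 mg/dL
Patient 1: CrCl = (140 − 62) × 71.3 / (72 × 1.199) = 5561.4 / 86.33 ≈ 64.4 mL/min
Patient 2: SCr = 153 / 88.4 = 1.731 mg/dL
Patient 2: CrCl = (140 − 83) × 58.3 / (72 × 1.731) × 0.85 = 3323.1 / 124.63 × 0.85 ≈ 22.7 mL/min
|64.4 − 22.7| = 41.7 mL/min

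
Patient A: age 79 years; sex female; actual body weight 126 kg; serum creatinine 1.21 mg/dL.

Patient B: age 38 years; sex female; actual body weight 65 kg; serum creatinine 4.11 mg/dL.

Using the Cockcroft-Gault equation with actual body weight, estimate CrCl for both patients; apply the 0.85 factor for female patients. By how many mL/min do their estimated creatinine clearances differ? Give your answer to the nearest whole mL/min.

Patient A: CrCl = (140 − 79) × 126 / (72 × 1.21) × 0.85 = 7686.0 / 87.12 × 0.85 ≈ 75.0 mL/min
Patient B: CrCl = (140 − 38) × 65 / (72 × 4.11) × 0.85 = 6630.0 / 295.92 × 0.85 ≈ 19.0 mL/min
|75.0 − 19.0| = 56.0 mL/min

56 mL/min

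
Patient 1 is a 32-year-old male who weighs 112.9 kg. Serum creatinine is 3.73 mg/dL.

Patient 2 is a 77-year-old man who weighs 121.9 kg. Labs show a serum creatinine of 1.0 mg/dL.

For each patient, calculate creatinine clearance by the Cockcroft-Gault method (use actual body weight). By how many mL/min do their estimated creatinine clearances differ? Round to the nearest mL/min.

61 mL/min

Patient 1: CrCl = (140 − 32) × 112.9 / (72 × 3.73) = 12193.2 / 268.56 ≈ 45.4 mL/min
Patient 2: CrCl = (140 − 77) × 121.9 / (72 × 1) = 7679.7 / 72.00 ≈ 106.7 mL/min
|45.4 − 106.7| = 61.3 mL/min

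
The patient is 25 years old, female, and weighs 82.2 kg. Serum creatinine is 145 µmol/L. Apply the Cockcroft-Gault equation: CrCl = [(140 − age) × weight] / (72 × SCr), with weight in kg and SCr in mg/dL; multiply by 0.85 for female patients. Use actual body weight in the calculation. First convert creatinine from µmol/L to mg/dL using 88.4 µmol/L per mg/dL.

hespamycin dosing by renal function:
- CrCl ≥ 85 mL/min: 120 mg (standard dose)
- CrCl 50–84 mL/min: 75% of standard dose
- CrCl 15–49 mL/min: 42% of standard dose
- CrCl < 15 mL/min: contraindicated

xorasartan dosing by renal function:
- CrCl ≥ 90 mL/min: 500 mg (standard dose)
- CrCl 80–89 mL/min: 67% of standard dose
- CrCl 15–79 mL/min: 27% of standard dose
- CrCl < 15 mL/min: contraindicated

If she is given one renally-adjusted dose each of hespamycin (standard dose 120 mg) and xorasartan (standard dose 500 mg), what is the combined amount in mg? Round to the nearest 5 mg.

225 mg

SCr = 145 / 88.4 = 1.64 mg/dL
CrCl = (140 − 25) × 82.2 / (72 × 1.64) × 0.85 = 9453.0 / 118.08 × 0.85 ≈ 68.0 mL/min
CrCl ≈ 68 mL/min.
hespamycin: 50–84 mL/min → 75% of 120 mg = 90 mg.
xorasartan: 15–79 mL/min → 27% of 500 mg = 135 mg.
Total = 90 + 135 = 225 mg.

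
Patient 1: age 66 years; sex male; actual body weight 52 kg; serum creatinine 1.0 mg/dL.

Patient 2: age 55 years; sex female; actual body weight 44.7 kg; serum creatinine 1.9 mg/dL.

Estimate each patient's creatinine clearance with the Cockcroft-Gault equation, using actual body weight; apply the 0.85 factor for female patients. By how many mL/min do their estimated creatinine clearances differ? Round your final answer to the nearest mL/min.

30 mL/min

Patient 1: CrCl = (140 − 66) × 52 / (72 × 1) = 3848.0 / 72.00 ≈ 53.4 mL/min
Patient 2: CrCl = (140 − 55) × 44.7 / (72 × 1.9) × 0.85 = 3799.5 / 136.80 × 0.85 ≈ 23.6 mL/min
|53.4 − 23.6| = 29.8 mL/min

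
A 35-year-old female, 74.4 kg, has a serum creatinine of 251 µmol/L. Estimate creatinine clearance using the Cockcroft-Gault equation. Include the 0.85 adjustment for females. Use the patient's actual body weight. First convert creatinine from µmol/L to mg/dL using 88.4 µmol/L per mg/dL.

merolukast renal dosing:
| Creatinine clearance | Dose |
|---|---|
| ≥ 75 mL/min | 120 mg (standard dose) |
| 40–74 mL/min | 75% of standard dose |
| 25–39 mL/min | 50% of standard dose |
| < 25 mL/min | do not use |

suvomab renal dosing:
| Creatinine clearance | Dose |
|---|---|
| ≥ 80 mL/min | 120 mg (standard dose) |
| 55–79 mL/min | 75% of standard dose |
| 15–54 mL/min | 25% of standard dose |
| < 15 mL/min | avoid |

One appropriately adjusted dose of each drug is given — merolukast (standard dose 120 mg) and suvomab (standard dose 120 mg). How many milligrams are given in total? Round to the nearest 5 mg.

90 mg

SCr = 251 / 88.4 = 2.839 mg/dL
CrCl = (140 − 35) × 74.4 / (72 × 2.839) × 0.85 = 7812.0 / 204.41 × 0.85 ≈ 32.5 mL/min
CrCl ≈ 32 mL/min.
merolukast: 25–39 mL/min → 50% of 120 mg = 60 mg.
suvomab: 15–54 mL/min → 25% of 120 mg = 30 mg.
Total = 60 + 30 = 90 mg.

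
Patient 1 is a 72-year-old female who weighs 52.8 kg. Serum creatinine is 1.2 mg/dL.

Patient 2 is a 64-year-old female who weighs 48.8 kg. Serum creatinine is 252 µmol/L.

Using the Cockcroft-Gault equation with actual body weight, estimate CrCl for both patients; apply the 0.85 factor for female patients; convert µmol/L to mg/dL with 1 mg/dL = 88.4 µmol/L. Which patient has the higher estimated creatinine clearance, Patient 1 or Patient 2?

Patient 1: CrCl = (140 − 72) × 52.8 / (72 × 1.2) × 0.85 = 3590.4 / 86.40 × 0.85 ≈ 35.3 mL/min
Patient 2: SCr = 252 / 88.4 = 2.851 mg/dL
Patient 2: CrCl = (140 − 64) × 48.8 / (72 × 2.851) × 0.85 = 3708.8 / 205.27 × 0.85 ≈ 15.4 mL/min
35.3 vs 15.4 mL/min → Patient 1 is higher.

Patient 1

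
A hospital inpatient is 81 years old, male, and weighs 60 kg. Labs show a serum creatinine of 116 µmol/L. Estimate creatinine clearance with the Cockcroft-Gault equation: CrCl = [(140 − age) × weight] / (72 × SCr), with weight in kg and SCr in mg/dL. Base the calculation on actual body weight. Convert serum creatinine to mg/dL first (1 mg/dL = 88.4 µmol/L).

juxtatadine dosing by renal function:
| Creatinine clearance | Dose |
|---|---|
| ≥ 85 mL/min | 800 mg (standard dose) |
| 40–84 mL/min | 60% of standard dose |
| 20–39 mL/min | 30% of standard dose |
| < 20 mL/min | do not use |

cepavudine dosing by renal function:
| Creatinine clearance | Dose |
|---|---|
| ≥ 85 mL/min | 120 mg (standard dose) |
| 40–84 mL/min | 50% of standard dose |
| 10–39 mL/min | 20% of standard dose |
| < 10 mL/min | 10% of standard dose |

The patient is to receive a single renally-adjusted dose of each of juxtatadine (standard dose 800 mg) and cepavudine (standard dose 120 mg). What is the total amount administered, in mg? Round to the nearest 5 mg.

265 mg

SCr = 116 / 88.4 = 1.312 mg/dL
CrCl = (140 − 81) × 60 / (72 × 1.312) = 3540.0 / 94.46 ≈ 37.5 mL/min
CrCl ≈ 37 mL/min.
juxtatadine: 20–39 mL/min → 30% of 800 mg = 240 mg.
cepavudine: 10–39 mL/min → 20% of 120 mg = 24 mg.
Total = 240 + 24 = 264 mg.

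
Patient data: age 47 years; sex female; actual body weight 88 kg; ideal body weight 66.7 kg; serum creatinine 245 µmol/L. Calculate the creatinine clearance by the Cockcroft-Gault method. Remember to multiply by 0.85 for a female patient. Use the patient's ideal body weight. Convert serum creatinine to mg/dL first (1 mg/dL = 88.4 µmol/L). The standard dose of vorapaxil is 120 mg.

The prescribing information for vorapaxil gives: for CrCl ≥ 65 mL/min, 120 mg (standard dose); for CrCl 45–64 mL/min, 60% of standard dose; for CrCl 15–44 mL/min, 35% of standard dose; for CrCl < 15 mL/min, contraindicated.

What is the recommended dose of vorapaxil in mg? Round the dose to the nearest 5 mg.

SCr = 245 / 88.4 = 2.771 mg/dL
CrCl = (140 − 47) × 66.7 / (72 × 2.771) × 0.85 = 6203.1 / 199.51 × 0.85 ≈ 26.4 mL/min
CrCl ≈ 26 mL/min → bracket 15–44 mL/min.
35% of 120 mg = 42 mg → 40 mg

40 mg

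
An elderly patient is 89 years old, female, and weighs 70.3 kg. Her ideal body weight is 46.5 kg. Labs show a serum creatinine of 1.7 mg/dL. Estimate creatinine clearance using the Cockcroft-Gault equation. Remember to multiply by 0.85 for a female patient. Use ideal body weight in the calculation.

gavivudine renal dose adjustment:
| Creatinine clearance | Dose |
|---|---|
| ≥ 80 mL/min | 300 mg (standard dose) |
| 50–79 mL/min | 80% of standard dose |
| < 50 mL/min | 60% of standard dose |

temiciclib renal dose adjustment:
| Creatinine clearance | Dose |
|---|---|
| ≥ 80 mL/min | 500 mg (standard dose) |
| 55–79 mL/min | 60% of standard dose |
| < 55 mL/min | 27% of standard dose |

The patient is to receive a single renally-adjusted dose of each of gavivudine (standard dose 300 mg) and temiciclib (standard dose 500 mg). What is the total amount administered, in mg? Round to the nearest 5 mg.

315 mg

CrCl = (140 − 89) × 46.5 / (72 × 1.7) × 0.85 = 2371.5 / 122.40 × 0.85 ≈ 16.5 mL/min
CrCl ≈ 16 mL/min.
gavivudine: < 50 mL/min → 60% of 300 mg = 180 mg.
temiciclib: < 55 mL/min → 27% of 500 mg = 135 mg.
Total = 180 + 135 = 315 mg.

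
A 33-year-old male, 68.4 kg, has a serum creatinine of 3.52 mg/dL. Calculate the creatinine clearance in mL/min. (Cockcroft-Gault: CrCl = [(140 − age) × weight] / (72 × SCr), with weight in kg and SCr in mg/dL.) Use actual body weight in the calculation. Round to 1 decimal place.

CrCl = (140 − 33) × 68.4 / (72 × 3.52) = 7318.8 / 253.44 ≈ 28.9 mL/min

28.9 mL/min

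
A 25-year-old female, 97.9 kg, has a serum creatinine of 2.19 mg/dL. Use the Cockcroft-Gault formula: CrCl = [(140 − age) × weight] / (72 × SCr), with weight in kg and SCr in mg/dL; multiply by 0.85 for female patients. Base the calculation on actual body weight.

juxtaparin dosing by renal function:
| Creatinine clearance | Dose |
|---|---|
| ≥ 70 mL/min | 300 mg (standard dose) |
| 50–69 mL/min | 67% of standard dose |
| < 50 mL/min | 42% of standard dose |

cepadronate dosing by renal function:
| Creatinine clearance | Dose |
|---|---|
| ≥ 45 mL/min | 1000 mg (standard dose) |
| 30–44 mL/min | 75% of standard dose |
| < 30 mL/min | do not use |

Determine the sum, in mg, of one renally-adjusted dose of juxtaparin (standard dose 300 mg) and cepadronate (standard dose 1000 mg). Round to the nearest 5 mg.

1200 mg

CrCl = (140 − 25) × 97.9 / (72 × 2.19) × 0.85 = 11258.5 / 157.68 × 0.85 ≈ 60.7 mL/min
CrCl ≈ 61 mL/min.
juxtaparin: 50–69 mL/min → 67% of 300 mg = 201 mg.
cepadronate: ≥ 45 mL/min → 100% of 1000 mg = 1000 mg.
Total = 201 + 1000 = 1201 mg.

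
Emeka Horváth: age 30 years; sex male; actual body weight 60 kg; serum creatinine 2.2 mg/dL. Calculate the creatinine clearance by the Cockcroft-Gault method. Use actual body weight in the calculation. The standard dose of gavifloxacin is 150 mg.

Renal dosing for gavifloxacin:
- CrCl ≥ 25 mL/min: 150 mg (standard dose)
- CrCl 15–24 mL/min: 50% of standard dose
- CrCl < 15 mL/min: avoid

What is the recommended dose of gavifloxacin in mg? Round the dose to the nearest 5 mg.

CrCl = (140 − 30) × 60 / (72 × 2.2) = 6600.0 / 158.40 ≈ 41.7 mL/min
CrCl ≈ 42 mL/min → bracket ≥ 25 mL/min.
100% of 150 mg = 150 mg

150 mg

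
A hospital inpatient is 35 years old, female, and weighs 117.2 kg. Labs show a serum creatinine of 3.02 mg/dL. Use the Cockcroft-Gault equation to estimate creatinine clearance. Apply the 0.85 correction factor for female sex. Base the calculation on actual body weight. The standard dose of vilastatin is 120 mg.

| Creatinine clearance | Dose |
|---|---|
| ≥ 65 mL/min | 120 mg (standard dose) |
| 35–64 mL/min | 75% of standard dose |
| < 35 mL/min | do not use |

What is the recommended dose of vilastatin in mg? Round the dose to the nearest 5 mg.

90 mg

CrCl = (140 − 35) × 117.2 / (72 × 3.02) × 0.85 = 12306.0 / 217.44 × 0.85 ≈ 48.1 mL/min
CrCl ≈ 48 mL/min → bracket 35–64 mL/min.
75% of 120 mg = 90 mg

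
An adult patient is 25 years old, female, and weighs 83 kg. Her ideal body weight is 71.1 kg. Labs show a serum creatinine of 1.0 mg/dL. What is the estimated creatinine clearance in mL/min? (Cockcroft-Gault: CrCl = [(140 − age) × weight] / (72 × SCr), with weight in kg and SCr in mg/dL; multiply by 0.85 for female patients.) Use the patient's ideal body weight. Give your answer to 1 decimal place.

96.5 mL/min

CrCl = (140 − 25) × 71.1 / (72 × 1) × 0.85 = 8176.5 / 72.00 × 0.85 ≈ 96.5 mL/min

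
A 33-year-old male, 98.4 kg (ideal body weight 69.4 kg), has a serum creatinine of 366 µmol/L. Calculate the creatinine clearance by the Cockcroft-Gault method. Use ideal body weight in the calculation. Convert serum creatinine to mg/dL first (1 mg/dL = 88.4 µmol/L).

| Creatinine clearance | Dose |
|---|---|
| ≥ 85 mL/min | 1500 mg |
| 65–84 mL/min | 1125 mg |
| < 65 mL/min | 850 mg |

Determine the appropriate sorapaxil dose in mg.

850 mg

SCr = 366 / 88.4 = 4.14 mg/dL
CrCl = (140 − 33) × 69.4 / (72 × 4.14) = 7425.8 / 298.08 ≈ 24.9 mL/min
CrCl ≈ 25 mL/min → bracket < 65 mL/min.
Dose for this bracket: 850 mg.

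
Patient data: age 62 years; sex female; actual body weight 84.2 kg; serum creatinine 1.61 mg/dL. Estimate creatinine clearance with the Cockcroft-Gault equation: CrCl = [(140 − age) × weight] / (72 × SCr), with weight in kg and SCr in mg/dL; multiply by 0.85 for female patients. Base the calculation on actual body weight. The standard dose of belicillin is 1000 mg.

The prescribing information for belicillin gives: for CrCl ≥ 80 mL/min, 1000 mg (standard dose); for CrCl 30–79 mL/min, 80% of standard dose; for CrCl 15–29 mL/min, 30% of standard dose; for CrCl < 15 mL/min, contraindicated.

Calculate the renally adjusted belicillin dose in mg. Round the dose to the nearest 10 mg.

800 mg

CrCl = (140 − 62) × 84.2 / (72 × 1.61) × 0.85 = 6567.6 / 115.92 × 0.85 ≈ 48.2 mL/min
CrCl ≈ 48 mL/min → bracket 30–79 mL/min.
80% of 1000 mg = 800 mg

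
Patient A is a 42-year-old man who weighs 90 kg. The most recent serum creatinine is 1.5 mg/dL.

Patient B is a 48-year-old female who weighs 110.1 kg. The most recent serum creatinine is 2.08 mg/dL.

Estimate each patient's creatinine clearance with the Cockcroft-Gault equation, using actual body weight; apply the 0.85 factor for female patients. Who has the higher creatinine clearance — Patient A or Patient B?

Patient A: CrCl = (140 − 42) × 90 / (72 × 1.5) = 8820.0 / 108.00 ≈ 81.7 mL/min
Patient B: CrCl = (140 − 48) × 110.1 / (72 × 2.08) × 0.85 = 10129.2 / 149.76 × 0.85 ≈ 57.5 mL/min
81.7 vs 57.5 mL/min → Patient A is higher.

Patient A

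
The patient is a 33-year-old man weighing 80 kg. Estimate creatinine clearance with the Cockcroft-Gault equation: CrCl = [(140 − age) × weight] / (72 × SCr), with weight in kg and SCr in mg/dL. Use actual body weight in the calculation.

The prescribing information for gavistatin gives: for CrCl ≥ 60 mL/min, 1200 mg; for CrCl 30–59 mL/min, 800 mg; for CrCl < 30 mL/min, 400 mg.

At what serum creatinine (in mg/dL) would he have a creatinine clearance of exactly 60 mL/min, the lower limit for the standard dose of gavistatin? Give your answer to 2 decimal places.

1.98 mg/dL

Standard dose requires CrCl ≥ 60 mL/min.
Set (140 − 33) × 80 / (72 × SCr) = 60
SCr = (140 − 33) × 80 / (72 × 60) = 1.981 mg/dL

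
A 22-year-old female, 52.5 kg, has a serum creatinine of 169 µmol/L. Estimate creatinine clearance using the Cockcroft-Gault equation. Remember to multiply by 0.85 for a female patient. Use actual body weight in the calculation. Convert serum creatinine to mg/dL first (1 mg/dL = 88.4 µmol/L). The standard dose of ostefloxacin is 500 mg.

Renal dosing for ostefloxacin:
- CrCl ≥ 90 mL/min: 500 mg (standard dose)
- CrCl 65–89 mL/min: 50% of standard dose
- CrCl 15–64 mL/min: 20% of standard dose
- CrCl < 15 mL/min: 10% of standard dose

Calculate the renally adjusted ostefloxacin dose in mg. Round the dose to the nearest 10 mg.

SCr = 169 / 88.4 = 1.912 mg/dL
CrCl = (140 − 22) × 52.5 / (72 × 1.912) × 0.85 = 6195.0 / 137.66 × 0.85 ≈ 38.3 mL/min
CrCl ≈ 38 mL/min → bracket 15–64 mL/min.
20% of 500 mg = 100 mg

100 mg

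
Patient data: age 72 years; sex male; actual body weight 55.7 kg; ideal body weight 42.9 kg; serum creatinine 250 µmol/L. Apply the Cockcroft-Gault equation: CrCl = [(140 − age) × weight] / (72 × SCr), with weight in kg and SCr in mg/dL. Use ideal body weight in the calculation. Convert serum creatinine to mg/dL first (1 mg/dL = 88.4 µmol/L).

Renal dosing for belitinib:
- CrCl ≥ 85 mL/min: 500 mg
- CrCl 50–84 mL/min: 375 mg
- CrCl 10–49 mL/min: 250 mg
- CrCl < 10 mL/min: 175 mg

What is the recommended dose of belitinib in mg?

250 mg

SCr = 250 / 88.4 = 2.828 mg/dL
CrCl = (140 − 72) × 42.9 / (72 × 2.828) = 2917.2 / 203.62 ≈ 14.3 mL/min
CrCl ≈ 14 mL/min → bracket 10–49 mL/min.
Dose for this bracket: 250 mg.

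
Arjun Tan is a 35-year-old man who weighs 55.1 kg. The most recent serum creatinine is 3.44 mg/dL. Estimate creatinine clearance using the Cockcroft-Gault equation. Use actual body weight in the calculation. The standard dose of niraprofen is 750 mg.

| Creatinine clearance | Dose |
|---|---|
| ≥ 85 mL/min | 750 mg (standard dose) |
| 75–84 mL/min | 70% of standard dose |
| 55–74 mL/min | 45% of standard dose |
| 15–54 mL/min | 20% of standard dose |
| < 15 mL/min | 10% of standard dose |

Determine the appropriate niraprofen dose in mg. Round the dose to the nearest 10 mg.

CrCl = (140 − 35) × 55.1 / (72 × 3.44) = 5785.5 / 247.68 ≈ 23.4 mL/min
CrCl ≈ 23 mL/min → bracket 15–54 mL/min.
20% of 750 mg = 150 mg

150 mg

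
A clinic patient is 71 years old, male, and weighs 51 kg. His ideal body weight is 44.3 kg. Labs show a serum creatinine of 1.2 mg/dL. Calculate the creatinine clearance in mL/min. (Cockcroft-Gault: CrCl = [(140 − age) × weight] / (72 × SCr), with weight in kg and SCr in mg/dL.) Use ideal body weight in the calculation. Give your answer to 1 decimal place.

CrCl = (140 − 71) × 44.3 / (72 × 1.2) = 3056.7 / 86.40 ≈ 35.4 mL/min

35.4 mL/min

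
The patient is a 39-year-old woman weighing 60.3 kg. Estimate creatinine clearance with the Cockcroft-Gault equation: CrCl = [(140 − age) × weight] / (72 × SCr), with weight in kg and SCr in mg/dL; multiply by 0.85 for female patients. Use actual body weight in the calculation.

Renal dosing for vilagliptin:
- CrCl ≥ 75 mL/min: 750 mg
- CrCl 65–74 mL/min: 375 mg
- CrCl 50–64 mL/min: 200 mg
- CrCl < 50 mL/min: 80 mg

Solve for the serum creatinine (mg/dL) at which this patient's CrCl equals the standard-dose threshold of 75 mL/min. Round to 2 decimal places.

0.96 mg/dL

Standard dose requires CrCl ≥ 75 mL/min.
Set (140 − 39) × 60.3 × 0.85 / (72 × SCr) = 75
SCr = (140 − 39) × 60.3 × 0.85 / (72 × 75) = 0.959 mg/dL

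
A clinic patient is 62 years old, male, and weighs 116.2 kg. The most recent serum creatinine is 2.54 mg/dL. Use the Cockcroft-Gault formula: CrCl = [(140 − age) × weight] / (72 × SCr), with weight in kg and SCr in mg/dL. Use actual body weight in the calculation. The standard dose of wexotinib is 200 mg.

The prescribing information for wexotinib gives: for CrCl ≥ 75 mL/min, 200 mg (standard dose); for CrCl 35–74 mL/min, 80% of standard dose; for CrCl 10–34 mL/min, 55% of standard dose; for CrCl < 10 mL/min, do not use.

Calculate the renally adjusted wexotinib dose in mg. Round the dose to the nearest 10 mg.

CrCl = (140 − 62) × 116.2 / (72 × 2.54) = 9063.6 / 182.88 ≈ 49.6 mL/min
CrCl ≈ 50 mL/min → bracket 35–74 mL/min.
80% of 200 mg = 160 mg

160 mg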